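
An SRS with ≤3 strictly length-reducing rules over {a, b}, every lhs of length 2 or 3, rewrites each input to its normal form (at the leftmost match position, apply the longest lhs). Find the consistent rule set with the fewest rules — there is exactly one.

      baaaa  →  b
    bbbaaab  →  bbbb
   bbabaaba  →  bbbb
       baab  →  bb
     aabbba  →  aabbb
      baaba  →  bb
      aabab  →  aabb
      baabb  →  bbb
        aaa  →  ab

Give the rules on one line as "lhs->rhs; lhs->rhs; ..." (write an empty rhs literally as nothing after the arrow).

aaa->ab; ba->b

  | baaaa => baaa => baa => ba => b
  | bbbaaab => bbbaab => bbbab => bbbb
  | bbabaaba => bbbaaba => bbbaba => bbbba => bbbb
  | baab => bab => bb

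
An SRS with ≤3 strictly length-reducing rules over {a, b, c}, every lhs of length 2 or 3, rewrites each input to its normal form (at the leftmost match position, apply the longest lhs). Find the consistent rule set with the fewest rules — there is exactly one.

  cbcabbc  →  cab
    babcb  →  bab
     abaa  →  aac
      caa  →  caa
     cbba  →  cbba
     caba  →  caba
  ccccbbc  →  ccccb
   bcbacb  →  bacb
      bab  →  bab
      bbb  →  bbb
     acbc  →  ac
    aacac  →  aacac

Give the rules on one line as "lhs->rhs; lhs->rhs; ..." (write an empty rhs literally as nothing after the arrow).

  | cbcabbc => cabbc => cab
  | babcb => bab
  | abaa => aac
  | caa

baa->ac; bc->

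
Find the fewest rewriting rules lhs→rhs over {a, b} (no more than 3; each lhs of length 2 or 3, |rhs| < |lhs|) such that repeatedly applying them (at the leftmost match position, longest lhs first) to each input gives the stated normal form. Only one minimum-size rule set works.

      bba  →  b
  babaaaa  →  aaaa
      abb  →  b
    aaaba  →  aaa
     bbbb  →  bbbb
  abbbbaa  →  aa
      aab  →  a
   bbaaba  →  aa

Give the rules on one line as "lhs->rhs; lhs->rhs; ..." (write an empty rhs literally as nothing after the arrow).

ab->; ba->; baa->aa

  | bba => b
  | babaaaa => baaaa => aaaa
  | abb => b
  | aaaba => aaa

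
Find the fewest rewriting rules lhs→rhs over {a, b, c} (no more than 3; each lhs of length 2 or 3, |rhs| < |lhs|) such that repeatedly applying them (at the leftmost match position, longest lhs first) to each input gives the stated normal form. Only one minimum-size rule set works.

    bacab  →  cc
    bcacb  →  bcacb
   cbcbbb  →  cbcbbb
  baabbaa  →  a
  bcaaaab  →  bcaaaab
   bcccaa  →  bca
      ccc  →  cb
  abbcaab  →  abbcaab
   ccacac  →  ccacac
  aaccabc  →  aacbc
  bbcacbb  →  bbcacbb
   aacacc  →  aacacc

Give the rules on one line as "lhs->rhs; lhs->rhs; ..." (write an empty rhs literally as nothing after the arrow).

ba->; cab->cc; ccc->cb

  | bacab => cab => cc
  | bcacb
  | cbcbbb
  | baabbaa => abbaa => aba => a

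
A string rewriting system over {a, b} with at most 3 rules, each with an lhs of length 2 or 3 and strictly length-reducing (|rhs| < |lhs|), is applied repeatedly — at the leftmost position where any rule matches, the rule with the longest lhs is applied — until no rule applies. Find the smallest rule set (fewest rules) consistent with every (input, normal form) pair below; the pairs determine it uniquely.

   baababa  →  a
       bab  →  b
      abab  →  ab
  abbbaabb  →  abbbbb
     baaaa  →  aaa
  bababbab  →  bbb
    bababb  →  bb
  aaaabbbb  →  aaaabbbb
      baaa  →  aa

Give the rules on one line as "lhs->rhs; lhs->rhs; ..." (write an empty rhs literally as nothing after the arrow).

  | baababa => ababa => aba => a
  | bab => b
  | abab => ab
  | abbbaabb => abbbabb => abbbbb

ba->; bba->bb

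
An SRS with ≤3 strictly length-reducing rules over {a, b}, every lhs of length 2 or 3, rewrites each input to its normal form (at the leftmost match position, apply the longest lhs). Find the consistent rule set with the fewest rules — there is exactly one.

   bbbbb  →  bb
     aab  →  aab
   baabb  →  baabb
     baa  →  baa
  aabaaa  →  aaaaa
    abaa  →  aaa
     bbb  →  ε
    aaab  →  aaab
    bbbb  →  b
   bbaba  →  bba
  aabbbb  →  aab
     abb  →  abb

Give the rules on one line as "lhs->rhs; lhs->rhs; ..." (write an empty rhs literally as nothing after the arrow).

aba->aa; bab->b; bbb->

  | bbbbb => bb
  | aab
  | baabb
  | baa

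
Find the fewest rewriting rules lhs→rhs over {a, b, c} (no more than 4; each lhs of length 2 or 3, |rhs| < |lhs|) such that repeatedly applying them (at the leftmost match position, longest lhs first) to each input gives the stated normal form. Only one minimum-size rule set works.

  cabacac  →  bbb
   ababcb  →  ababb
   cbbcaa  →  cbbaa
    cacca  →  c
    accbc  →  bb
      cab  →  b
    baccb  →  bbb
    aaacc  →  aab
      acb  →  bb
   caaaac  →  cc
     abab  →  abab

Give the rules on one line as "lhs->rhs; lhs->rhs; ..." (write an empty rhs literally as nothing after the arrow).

  | cabacac => bacac => bbac => bbb
  | ababcb => ababb
  | cbbcaa => cbbaa
  | cacca => cca => c

ac->b; bc->b; ca->; caa->c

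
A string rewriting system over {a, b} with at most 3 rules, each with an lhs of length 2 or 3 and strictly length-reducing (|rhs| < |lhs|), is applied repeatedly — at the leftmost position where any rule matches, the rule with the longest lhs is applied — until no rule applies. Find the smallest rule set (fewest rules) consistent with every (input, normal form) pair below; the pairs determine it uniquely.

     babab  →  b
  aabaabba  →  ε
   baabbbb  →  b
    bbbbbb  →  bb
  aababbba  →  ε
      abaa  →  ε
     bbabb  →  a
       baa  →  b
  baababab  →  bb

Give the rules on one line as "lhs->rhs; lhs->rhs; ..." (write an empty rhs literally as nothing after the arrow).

  | babab => bab => b
  | aabaabba => baabba => bbba => aa => ε
  | baabbbb => bbbbb => abb => b
  | bbbbbb => abbb => bb

aa->; ab->; bbb->a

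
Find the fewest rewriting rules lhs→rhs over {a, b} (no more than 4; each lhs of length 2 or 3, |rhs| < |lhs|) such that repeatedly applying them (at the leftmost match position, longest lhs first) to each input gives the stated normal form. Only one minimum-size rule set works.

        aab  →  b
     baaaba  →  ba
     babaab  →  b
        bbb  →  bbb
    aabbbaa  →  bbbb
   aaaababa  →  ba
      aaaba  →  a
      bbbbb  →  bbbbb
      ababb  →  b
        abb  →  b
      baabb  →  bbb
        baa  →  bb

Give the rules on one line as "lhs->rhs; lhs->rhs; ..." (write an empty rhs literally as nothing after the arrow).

aa->b; aab->b; ab->; bab->

  | aab => b
  | baaaba => bbaba => ba
  | babaab => aab => b
  | bbb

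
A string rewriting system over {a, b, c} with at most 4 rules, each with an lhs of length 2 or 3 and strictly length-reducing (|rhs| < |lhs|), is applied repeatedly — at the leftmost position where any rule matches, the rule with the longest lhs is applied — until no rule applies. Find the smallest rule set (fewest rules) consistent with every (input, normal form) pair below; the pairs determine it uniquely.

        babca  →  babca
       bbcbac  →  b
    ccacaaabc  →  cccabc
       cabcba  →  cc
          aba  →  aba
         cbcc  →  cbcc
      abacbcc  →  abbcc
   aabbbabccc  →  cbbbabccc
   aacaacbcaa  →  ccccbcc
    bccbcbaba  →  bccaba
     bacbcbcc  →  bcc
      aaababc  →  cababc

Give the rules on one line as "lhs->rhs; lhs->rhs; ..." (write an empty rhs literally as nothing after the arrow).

aa->c; ac->; bcb->

  | babca
  | bbcbac => bac => b
  | ccacaaabc => ccaaabc => cccabc
  | cabcba => caa => cc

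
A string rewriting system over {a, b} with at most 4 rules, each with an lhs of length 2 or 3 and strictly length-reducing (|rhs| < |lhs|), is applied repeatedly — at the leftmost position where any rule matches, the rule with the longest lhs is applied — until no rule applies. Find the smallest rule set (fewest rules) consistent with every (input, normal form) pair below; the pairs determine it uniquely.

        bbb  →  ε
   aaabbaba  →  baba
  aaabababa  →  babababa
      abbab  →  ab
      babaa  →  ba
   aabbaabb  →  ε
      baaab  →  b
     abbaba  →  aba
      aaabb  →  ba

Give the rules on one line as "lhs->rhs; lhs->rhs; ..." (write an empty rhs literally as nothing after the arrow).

  | bbb => ε
  | aaabbaba => babbaba => baba
  | aaabababa => babababa
  | abbab => ab

aa->b; bb->; bba->; bbb->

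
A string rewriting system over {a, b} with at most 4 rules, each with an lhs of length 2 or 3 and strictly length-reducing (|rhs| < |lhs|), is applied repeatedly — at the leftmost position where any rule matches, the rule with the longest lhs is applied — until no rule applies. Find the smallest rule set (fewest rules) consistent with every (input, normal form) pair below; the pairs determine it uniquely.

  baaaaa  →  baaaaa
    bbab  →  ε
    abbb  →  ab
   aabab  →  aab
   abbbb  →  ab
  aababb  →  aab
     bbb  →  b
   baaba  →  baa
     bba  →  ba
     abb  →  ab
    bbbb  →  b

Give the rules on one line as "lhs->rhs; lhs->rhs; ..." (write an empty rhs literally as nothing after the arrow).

  | baaaaa
  | bbab => bab => ε
  | abbb => abb => ab
  | aabab => aab

aba->a; bab->; bb->b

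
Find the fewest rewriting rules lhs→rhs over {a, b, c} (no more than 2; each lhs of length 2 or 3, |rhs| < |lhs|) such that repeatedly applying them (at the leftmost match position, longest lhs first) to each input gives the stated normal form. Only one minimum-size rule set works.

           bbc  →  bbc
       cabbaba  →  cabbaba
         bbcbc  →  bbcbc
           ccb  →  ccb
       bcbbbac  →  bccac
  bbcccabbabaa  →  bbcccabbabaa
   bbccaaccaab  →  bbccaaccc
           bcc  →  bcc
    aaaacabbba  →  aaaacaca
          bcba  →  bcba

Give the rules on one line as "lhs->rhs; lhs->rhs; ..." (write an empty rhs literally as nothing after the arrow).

aab->c; bbb->c

  | bbc
  | cabbaba
  | bbcbc
  | ccb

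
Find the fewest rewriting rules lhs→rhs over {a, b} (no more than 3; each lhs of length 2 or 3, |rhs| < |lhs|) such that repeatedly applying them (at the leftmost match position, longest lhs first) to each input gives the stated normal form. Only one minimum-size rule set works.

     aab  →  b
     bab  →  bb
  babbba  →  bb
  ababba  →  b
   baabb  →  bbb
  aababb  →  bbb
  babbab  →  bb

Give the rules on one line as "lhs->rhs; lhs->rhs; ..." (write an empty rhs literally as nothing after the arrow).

ab->b; bba->

  | aab => ab => b
  | bab => bb
  | babbba => bbbba => bb
  | ababba => babba => bbba => b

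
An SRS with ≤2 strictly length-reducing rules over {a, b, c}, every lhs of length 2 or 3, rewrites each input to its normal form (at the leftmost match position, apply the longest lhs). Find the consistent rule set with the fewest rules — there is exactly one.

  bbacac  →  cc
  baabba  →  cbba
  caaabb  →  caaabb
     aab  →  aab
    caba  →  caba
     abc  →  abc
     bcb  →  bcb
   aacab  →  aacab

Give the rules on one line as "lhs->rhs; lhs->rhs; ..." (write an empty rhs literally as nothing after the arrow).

  | bbacac => baac => cc
  | baabba => cbba
  | caaabb
  | aab

baa->c; bac->a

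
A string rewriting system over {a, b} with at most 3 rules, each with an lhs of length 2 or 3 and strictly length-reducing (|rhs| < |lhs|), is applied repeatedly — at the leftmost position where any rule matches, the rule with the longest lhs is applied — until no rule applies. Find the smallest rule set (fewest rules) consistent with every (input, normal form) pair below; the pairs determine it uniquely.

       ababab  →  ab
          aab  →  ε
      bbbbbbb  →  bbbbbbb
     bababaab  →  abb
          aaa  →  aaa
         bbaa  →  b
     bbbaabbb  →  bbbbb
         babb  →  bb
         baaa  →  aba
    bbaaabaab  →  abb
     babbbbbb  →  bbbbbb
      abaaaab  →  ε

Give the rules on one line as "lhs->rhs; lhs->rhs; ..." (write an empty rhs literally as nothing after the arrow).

aab->; baa->ab; bab->b

  | ababab => abab => ab
  | aab => ε
  | bbbbbbb
  | bababaab => babaab => baab => abb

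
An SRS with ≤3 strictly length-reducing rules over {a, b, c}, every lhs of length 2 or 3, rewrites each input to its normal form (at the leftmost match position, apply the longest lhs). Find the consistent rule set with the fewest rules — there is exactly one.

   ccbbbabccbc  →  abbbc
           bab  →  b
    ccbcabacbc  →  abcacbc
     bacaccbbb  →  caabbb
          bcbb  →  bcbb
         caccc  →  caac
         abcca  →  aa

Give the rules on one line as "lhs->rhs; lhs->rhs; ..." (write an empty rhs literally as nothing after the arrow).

ba->; cc->a

  | ccbbbabccbc => abbbabccbc => abbbccbc => abbbabc => abbbc
  | bab => b
  | ccbcabacbc => abcabacbc => abcacbc
  | bacaccbbb => caccbbb => caabbb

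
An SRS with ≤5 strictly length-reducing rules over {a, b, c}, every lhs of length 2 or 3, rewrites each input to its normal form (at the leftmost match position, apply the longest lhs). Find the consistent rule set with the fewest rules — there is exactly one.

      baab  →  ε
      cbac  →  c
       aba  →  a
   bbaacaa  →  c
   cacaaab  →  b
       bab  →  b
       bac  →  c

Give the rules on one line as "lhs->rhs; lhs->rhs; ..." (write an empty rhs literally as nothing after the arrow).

ab->; ba->; ca->c; cb->b

  | baab => ab => ε
  | cbac => bac => c
  | aba => a
  | bbaacaa => bacaa => caa => ca => c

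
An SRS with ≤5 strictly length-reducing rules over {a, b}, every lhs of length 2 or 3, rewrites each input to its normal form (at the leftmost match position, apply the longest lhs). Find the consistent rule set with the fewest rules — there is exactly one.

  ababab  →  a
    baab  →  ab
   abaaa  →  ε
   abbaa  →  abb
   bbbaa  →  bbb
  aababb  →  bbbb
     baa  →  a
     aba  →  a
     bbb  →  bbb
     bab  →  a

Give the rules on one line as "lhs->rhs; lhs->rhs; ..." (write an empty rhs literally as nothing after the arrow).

aa->b; ba->; bab->a; bba->bb

  | ababab => aaab => bab => a
  | baab => ab
  | abaaa => aaa => ba => ε
  | abbaa => abba => abb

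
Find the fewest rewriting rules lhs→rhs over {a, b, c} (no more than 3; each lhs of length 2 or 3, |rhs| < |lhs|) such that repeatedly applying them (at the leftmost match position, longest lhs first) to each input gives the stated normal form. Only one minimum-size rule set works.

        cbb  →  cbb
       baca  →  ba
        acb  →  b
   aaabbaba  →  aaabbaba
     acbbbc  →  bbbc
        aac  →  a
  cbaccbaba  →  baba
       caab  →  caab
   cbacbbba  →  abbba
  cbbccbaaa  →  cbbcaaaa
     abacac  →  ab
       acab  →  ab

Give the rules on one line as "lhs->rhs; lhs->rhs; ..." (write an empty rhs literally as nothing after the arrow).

  | cbb
  | baca => ba
  | acb => b
  | aaabbaba

ac->; cba->aa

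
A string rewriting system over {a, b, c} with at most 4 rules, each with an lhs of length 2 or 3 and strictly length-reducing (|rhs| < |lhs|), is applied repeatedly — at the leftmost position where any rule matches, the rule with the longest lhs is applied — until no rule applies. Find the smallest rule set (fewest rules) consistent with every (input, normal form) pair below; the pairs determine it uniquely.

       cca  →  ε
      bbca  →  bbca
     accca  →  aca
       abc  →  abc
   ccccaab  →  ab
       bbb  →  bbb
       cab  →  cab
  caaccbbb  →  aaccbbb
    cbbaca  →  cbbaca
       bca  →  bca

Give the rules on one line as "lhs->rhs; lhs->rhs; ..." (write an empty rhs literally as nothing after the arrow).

caa->aa; cca->; ccc->c

  | cca => ε
  | bbca
  | accca => aca
  | abc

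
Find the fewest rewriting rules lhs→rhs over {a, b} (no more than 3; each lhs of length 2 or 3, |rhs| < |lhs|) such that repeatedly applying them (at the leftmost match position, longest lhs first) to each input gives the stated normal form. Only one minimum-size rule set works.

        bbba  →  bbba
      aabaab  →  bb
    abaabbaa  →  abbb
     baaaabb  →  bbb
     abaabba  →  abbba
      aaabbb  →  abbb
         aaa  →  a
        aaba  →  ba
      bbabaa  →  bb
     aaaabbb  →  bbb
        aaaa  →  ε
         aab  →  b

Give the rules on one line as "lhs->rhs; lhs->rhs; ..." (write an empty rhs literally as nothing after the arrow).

aa->; bab->b

  | bbba
  | aabaab => baab => bb
  | abaabbaa => abbbaa => abbb
  | baaaabb => baabb => bbb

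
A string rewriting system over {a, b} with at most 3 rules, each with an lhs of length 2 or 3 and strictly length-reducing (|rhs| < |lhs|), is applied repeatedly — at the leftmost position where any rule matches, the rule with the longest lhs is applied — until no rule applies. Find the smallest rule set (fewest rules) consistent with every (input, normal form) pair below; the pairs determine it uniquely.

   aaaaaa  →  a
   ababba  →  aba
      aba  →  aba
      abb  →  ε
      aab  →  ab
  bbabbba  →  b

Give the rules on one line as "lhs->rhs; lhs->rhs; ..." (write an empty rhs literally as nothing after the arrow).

aa->a; abb->; bba->

  | aaaaaa => aaaaa => aaaa => aaa => aa => a
  | ababba => aba
  | aba
  | abb => ε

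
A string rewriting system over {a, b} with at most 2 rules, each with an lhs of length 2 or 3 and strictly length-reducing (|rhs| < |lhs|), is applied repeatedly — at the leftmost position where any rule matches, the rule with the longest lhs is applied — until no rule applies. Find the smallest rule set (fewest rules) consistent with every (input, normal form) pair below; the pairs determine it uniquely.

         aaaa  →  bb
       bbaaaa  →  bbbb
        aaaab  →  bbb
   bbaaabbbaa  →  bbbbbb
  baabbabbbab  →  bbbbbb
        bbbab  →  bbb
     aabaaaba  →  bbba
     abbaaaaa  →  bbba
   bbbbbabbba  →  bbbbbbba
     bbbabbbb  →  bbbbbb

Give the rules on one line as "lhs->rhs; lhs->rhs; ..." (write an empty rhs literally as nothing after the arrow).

aa->b; ab->

  | aaaa => baa => bb
  | bbaaaa => bbbaa => bbbb
  | aaaab => baab => bbb
  | bbaaabbbaa => bbbabbbaa => bbbbbaa => bbbbbb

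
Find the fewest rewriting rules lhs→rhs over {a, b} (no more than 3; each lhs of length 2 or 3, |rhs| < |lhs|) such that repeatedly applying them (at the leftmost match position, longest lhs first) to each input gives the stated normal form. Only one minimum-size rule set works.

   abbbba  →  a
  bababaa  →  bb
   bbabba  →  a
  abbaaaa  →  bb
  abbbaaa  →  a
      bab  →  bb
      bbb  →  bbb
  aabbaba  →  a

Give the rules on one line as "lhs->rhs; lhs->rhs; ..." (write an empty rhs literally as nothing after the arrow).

aa->b; ab->b; bba->a

  | abbbba => bbbba => bba => a
  | bababaa => bbabaa => abaa => baa => bb
  | bbabba => abba => bba => a
  | abbaaaa => bbaaaa => aaaa => baa => bb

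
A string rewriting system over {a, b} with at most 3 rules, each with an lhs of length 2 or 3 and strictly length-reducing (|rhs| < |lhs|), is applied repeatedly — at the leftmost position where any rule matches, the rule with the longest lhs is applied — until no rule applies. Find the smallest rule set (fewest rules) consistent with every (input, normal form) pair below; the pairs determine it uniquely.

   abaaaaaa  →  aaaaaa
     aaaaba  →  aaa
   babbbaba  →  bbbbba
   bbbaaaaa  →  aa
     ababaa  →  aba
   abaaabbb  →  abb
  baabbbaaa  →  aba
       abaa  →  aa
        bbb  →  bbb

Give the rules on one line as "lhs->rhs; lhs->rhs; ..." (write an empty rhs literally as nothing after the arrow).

aab->; baa->a; bab->bb

  | abaaaaaa => aaaaaa
  | aaaaba => aaa
  | babbbaba => bbbbaba => bbbbba
  | bbbaaaaa => bbaaaa => baaa => aa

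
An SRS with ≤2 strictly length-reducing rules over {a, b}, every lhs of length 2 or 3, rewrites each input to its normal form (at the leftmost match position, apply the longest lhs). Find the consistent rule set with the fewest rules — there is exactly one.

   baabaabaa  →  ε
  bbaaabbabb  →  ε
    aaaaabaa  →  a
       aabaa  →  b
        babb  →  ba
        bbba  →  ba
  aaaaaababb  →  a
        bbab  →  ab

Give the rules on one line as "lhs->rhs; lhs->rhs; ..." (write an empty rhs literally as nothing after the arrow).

aa->b; bb->

  | baabaabaa => bbbaabaa => baabaa => bbbaa => baa => bb => ε
  | bbaaabbabb => aaabbabb => babbabb => baabb => bbbb => bb => ε
  | aaaaabaa => baaabaa => bbabaa => abaa => abb => a
  | aabaa => bbaa => aa => b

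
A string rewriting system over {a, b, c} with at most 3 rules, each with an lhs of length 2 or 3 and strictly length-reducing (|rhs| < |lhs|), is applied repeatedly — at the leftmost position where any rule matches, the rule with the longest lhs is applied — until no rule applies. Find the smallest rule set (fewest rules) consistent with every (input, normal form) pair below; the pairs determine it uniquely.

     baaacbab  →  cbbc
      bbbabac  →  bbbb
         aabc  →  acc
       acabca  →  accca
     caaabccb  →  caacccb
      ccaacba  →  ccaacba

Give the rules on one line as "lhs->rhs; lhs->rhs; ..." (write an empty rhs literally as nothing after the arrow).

ab->c; baa->cc; cac->b

  | baaacbab => ccacbab => cbbab => cbbc
  | bbbabac => bbbcac => bbbb
  | aabc => acc
  | acabca => accca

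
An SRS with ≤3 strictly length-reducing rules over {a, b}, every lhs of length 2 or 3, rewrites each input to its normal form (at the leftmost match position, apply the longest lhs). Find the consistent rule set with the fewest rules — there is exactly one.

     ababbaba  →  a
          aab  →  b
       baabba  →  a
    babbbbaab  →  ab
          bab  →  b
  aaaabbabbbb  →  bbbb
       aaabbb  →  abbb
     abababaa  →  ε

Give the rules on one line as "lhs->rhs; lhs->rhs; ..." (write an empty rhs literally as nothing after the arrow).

aa->; ba->; bba->ba

  | ababbaba => abbaba => ababa => aba => a
  | aab => b
  | baabba => abba => aba => a
  | babbbbaab => bbbbaab => bbbaab => bbaab => baab => ab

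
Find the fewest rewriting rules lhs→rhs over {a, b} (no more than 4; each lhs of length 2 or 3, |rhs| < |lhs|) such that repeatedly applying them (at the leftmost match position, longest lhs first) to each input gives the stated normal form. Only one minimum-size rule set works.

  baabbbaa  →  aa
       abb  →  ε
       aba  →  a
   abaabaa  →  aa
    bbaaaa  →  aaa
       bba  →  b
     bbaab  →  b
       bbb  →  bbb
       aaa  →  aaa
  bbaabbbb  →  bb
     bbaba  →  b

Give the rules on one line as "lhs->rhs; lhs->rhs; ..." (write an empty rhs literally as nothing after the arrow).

ab->b; abb->; ba->a; bba->b

  | baabbbaa => aabbbaa => abaa => baa => aa
  | abb => ε
  | aba => ba => a
  | abaabaa => baabaa => aabaa => abaa => baa => aa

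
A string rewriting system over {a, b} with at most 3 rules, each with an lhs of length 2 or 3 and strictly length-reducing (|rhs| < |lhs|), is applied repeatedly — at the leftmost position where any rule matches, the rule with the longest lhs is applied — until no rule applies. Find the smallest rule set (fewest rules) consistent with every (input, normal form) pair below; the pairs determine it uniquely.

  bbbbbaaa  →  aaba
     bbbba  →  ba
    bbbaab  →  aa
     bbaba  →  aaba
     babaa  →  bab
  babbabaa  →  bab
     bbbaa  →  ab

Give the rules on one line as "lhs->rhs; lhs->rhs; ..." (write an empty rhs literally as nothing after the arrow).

aaa->ba; baa->b; bb->a

  | bbbbbaaa => abbbaaa => aabaaa => aaba
  | bbbba => abba => aaa => ba
  | bbbaab => abaab => abb => aa
  | bbaba => aaba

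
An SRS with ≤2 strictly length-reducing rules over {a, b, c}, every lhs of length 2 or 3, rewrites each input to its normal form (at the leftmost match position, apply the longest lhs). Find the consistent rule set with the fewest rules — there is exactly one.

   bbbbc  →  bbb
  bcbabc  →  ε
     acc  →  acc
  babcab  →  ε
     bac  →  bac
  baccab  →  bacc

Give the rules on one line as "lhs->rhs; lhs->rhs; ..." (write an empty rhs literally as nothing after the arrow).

ab->; bc->

  | bbbbc => bbb
  | bcbabc => babc => bc => ε
  | acc
  | babcab => bcab => ab => ε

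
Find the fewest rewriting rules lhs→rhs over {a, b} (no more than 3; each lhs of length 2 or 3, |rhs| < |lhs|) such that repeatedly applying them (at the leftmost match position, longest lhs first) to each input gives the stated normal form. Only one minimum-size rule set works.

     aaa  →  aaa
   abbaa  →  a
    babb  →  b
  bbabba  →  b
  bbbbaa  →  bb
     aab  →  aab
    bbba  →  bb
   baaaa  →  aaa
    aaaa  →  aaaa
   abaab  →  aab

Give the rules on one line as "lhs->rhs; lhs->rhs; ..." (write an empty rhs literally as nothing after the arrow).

ba->; bab->

  | aaa
  | abbaa => aba => a
  | babb => b
  | bbabba => bba => b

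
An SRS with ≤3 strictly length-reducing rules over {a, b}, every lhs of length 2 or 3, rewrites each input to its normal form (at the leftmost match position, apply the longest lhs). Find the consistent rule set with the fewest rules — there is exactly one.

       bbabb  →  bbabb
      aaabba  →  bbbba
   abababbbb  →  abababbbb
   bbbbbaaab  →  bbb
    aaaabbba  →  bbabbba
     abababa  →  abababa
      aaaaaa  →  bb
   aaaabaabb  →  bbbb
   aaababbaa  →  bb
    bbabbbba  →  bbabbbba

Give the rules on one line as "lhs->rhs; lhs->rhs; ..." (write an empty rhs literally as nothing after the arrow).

aaa->bb; baa->aa

  | bbabb
  | aaabba => bbbba
  | abababbbb
  | bbbbbaaab => bbbbaaab => bbbaaab => bbaaab => baaab => aaab => bbb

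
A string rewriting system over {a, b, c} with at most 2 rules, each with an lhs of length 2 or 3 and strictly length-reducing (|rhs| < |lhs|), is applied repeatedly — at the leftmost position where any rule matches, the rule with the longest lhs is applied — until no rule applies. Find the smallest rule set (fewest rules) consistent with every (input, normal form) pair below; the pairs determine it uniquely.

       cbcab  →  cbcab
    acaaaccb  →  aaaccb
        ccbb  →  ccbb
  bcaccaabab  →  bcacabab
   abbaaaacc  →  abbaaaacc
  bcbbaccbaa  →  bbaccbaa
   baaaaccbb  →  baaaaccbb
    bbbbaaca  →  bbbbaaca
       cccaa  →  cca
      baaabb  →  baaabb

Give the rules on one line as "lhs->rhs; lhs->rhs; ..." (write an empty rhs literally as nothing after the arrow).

bcb->b; caa->a

  | cbcab
  | acaaaccb => aaaccb
  | ccbb
  | bcaccaabab => bcacabab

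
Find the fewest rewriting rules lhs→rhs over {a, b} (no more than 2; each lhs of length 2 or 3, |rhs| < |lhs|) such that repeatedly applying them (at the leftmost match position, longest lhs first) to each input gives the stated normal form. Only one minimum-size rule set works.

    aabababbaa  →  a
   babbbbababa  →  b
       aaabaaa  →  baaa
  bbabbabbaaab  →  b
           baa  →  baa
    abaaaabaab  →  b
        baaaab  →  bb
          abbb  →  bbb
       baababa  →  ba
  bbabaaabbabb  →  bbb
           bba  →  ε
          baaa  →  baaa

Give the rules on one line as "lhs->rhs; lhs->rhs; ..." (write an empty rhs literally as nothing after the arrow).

  | aabababbaa => abababbaa => bababbaa => bbabbaa => bbaa => a
  | babbbbababa => bbbbbababa => bbbbaba => bbba => b
  | aaabaaa => aabaaa => abaaa => baaa
  | bbabbabbaaab => bbabbaaab => bbaaab => aab => ab => b

ab->b; bba->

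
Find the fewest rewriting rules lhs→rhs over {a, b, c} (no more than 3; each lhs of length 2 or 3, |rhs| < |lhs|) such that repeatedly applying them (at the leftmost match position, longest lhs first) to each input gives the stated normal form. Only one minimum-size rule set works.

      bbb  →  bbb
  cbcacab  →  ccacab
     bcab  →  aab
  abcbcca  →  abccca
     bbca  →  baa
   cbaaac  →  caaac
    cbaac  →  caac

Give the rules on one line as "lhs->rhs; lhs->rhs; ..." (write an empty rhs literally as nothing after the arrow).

bca->aa; cb->c

  | bbb
  | cbcacab => ccacab
  | bcab => aab
  | abcbcca => abccca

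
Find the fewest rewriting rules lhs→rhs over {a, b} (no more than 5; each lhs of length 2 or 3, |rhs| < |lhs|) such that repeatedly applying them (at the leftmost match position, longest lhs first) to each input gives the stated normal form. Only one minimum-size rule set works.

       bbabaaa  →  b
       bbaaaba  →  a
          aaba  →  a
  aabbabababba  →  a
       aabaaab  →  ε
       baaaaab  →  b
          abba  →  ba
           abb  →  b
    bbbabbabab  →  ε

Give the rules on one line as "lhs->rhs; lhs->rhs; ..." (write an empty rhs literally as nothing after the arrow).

aa->b; aaa->aa; ab->; bb->

  | bbabaaa => abaaa => aaa => aa => b
  | bbaaaba => aaaba => aaba => bba => a
  | aaba => bba => a
  | aabbabababba => bbbabababba => babababba => bababba => babba => bba => a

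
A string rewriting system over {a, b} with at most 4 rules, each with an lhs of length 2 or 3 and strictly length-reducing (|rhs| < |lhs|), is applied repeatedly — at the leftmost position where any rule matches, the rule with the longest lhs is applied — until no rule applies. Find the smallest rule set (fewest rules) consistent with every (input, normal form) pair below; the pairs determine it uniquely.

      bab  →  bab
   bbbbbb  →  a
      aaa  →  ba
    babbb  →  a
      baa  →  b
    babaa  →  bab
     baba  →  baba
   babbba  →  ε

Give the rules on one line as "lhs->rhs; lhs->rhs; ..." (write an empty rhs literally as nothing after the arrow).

  | bab
  | bbbbbb => abbbb => aabb => bb => a
  | aaa => ba
  | babbb => baab => bb => a

aa->; aaa->ba; bb->a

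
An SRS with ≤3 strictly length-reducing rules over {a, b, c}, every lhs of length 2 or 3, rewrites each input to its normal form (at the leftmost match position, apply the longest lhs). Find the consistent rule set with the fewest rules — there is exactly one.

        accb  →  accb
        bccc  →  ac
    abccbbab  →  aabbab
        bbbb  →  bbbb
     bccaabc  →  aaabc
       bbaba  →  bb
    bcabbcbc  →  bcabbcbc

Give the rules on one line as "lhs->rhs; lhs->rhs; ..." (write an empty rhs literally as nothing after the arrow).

  | accb
  | bccc => ac
  | abccbbab => aabbab
  | bbbb

aba->; bcc->a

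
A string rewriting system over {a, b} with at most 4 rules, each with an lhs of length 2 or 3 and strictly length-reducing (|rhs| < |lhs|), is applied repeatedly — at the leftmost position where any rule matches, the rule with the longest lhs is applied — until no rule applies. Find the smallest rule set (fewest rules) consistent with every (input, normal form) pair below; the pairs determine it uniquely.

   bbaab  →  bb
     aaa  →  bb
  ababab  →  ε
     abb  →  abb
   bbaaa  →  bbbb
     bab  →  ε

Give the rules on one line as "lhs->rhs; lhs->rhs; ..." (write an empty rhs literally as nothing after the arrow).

  | bbaab => bb
  | aaa => bb
  | ababab => aab => ε
  | abb

aaa->bb; aab->; bab->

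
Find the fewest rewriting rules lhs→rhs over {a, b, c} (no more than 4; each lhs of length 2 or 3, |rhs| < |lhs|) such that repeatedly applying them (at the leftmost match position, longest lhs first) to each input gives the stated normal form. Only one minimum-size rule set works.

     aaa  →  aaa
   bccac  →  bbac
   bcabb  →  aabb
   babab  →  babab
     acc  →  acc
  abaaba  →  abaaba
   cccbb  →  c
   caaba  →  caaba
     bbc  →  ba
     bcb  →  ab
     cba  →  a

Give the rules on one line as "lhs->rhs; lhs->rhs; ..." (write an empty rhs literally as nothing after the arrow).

bc->a; bcc->bb; cb->

  | aaa
  | bccac => bbac
  | bcabb => aabb
  | babab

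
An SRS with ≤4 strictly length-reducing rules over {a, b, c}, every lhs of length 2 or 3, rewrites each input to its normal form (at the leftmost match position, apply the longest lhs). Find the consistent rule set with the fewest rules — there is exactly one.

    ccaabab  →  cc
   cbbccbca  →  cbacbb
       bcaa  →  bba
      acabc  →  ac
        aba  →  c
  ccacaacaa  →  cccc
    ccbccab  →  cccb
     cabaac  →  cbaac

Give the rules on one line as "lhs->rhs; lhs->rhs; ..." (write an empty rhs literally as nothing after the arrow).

  | ccaabab => ccabab => ccbab => ccbc => cca => cc
  | cbbccbca => cbacbca => cbacbb
  | bcaa => bba
  | acabc => acbc => aca => ac

ab->c; bc->a; bca->bb; ca->c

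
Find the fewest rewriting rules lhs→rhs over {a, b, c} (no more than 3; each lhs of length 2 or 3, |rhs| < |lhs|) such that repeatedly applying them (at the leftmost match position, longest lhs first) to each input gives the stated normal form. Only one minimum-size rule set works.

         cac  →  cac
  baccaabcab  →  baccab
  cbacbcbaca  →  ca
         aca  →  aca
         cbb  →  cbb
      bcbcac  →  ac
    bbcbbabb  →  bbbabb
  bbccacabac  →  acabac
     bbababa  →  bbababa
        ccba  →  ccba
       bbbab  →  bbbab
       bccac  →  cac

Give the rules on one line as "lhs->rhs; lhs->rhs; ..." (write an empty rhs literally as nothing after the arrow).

aa->; acb->a; bc->

  | cac
  | baccaabcab => baccbcab => baccab
  | cbacbcbaca => cbacbaca => cbaaca => cbca => ca
  | aca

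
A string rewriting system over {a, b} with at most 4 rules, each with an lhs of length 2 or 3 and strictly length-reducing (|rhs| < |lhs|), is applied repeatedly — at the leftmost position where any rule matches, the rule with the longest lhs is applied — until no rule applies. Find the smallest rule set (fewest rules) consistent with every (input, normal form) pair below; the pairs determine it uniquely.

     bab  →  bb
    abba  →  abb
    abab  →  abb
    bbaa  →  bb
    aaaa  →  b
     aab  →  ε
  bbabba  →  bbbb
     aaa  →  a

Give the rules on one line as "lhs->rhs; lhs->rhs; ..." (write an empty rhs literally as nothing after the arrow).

aa->b; aaa->a; aab->; ba->b

  | bab => bb
  | abba => abb
  | abab => abb
  | bbaa => bba => bb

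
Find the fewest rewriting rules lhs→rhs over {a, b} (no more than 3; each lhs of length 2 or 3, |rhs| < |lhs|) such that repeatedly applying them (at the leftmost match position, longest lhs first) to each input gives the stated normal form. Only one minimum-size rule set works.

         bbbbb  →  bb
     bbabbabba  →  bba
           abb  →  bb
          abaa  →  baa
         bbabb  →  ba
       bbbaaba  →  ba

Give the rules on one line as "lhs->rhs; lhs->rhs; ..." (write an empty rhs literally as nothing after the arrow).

  | bbbbb => babb => bb
  | bbabbabba => bbbabba => baabba => babba => bba
  | abb => bb
  | abaa => baa

ab->b; bab->b; bbb->ba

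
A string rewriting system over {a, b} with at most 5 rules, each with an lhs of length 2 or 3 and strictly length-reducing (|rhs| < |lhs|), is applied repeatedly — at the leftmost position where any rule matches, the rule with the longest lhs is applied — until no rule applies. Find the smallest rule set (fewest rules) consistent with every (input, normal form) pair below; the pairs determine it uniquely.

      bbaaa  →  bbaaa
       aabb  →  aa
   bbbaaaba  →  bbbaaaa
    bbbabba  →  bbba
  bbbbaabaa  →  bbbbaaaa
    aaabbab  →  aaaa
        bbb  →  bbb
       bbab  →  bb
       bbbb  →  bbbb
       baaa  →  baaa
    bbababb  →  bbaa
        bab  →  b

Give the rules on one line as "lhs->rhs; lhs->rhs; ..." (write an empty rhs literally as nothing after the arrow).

aab->aa; ab->; aba->aa; abb->

  | bbaaa
  | aabb => aab => aa
  | bbbaaaba => bbbaaaa
  | bbbabba => bbba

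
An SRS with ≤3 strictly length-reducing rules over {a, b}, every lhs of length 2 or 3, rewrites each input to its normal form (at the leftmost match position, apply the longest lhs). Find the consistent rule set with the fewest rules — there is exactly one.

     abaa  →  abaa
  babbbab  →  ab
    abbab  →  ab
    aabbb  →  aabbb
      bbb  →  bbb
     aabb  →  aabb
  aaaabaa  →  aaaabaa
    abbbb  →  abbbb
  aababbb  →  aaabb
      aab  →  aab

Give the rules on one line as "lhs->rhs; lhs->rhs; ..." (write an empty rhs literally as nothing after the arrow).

bab->a; bba->

  | abaa
  | babbbab => abbab => ab
  | abbab => ab
  | aabbb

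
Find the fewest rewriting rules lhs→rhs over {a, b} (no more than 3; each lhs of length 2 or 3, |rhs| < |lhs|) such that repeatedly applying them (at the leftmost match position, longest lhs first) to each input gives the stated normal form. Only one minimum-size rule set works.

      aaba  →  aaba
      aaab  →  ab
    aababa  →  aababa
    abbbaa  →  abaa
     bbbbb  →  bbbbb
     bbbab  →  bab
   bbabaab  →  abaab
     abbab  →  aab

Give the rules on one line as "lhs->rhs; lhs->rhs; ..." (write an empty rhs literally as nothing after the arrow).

  | aaba
  | aaab => ab
  | aababa
  | abbbaa => abaa

aaa->a; bba->a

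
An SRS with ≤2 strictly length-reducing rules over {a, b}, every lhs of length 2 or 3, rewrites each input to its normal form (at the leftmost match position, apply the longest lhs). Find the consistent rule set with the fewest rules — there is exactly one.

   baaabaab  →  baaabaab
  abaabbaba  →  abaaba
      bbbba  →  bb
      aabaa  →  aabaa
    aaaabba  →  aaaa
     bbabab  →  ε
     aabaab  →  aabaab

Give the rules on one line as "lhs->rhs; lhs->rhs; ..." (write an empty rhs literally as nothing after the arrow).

  | baaabaab
  | abaabbaba => abaaba
  | bbbba => bb
  | aabaa

bab->; bba->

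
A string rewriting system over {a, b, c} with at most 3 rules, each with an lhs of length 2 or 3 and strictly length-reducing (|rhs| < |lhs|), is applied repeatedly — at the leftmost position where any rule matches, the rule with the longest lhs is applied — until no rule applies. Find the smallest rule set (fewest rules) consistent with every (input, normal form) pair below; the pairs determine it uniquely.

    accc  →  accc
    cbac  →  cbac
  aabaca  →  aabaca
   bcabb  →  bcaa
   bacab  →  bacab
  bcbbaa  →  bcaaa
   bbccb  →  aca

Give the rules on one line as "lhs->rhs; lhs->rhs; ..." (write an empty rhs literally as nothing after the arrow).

bb->a; ccb->ca

  | accc
  | cbac
  | aabaca
  | bcabb => bcaa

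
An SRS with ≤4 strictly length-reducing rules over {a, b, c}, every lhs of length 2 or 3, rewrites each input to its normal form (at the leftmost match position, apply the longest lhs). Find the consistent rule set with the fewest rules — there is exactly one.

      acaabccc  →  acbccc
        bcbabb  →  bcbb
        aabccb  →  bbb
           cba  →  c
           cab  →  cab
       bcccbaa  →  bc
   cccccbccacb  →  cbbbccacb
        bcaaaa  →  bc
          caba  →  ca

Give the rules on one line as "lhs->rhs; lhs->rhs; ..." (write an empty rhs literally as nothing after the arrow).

  | acaabccc => acbccc
  | bcbabb => bcbb
  | aabccb => bccb => bbb
  | cba => c

aa->; ba->; ccb->bb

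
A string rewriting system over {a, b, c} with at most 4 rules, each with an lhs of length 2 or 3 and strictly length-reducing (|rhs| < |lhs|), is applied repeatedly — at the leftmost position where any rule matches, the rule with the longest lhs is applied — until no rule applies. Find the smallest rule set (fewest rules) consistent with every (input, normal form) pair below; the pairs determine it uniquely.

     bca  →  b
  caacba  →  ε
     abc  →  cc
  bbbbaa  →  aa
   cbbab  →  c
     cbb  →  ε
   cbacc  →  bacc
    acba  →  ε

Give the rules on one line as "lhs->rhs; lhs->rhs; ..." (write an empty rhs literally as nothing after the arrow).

  | bca => b
  | caacba => acba => aba => ca => ε
  | abc => cc
  | bbbbaa => bbaa => aa

ab->c; bb->; ca->; cb->b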